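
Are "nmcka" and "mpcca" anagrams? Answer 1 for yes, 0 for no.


Strings: "nmcka", "mpcca"
Sorted first:  ackmn
Sorted second: accmp
Differ at position 2: 'k' vs 'c' => not anagrams

0


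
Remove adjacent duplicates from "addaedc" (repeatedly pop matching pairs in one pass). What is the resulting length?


Input: addaedc
Stack-based adjacent duplicate removal:
  Read 'a': push. Stack: a
  Read 'd': push. Stack: ad
  Read 'd': matches stack top 'd' => pop. Stack: a
  Read 'a': matches stack top 'a' => pop. Stack: (empty)
  Read 'e': push. Stack: e
  Read 'd': push. Stack: ed
  Read 'c': push. Stack: edc
Final stack: "edc" (length 3)

3


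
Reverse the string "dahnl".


Input: dahnl
Reading characters right to left:
  Position 4: 'l'
  Position 3: 'n'
  Position 2: 'h'
  Position 1: 'a'
  Position 0: 'd'
Reversed: lnhad

lnhad


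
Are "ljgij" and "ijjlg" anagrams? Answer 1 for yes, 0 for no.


Strings: "ljgij", "ijjlg"
Sorted first:  gijjl
Sorted second: gijjl
Sorted forms match => anagrams

1


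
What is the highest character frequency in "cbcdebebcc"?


Input: cbcdebebcc
Character counts:
  'b': 3
  'c': 4
  'd': 1
  'e': 2
Maximum frequency: 4

4


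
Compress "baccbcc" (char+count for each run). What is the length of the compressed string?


Input: baccbcc
Runs:
  'b' x 1 => "b1"
  'a' x 1 => "a1"
  'c' x 2 => "c2"
  'b' x 1 => "b1"
  'c' x 2 => "c2"
Compressed: "b1a1c2b1c2"
Compressed length: 10

10


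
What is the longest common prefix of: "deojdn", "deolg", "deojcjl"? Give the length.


Words: deojdn, deolg, deojcjl
  Position 0: all 'd' => match
  Position 1: all 'e' => match
  Position 2: all 'o' => match
  Position 3: ('j', 'l', 'j') => mismatch, stop
LCP = "deo" (length 3)

3


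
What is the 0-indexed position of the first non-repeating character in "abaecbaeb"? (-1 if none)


Input: abaecbaeb
Character frequencies:
  'a': 3
  'b': 3
  'c': 1
  'e': 2
Scanning left to right for freq == 1:
  Position 0 ('a'): freq=3, skip
  Position 1 ('b'): freq=3, skip
  Position 2 ('a'): freq=3, skip
  Position 3 ('e'): freq=2, skip
  Position 4 ('c'): unique! => answer = 4

4


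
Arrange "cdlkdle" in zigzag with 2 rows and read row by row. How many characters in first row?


Zigzag "cdlkdle" into 2 rows:
Placing characters:
  'c' => row 0
  'd' => row 1
  'l' => row 0
  'k' => row 1
  'd' => row 0
  'l' => row 1
  'e' => row 0
Rows:
  Row 0: "clde"
  Row 1: "dkl"
First row length: 4

4


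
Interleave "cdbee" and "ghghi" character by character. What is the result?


Interleaving "cdbee" and "ghghi":
  Position 0: 'c' from first, 'g' from second => "cg"
  Position 1: 'd' from first, 'h' from second => "dh"
  Position 2: 'b' from first, 'g' from second => "bg"
  Position 3: 'e' from first, 'h' from second => "eh"
  Position 4: 'e' from first, 'i' from second => "ei"
Result: cgdhbgehei

cgdhbgehei


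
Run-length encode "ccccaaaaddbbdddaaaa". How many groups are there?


Input: ccccaaaaddbbdddaaaa
Scanning for consecutive runs:
  Group 1: 'c' x 4 (positions 0-3)
  Group 2: 'a' x 4 (positions 4-7)
  Group 3: 'd' x 2 (positions 8-9)
  Group 4: 'b' x 2 (positions 10-11)
  Group 5: 'd' x 3 (positions 12-14)
  Group 6: 'a' x 4 (positions 15-18)
Total groups: 6

6


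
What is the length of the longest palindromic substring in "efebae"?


Input: "efebae"
Checking substrings for palindromes:
  [0:3] "efe" (len 3) => palindrome
Longest palindromic substring: "efe" with length 3

3


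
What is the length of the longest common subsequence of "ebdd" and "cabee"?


LCS of "ebdd" and "cabee"
DP table:
           c    a    b    e    e
      0    0    0    0    0    0
  e   0    0    0    0    1    1
  b   0    0    0    1    1    1
  d   0    0    0    1    1    1
  d   0    0    0    1    1    1
LCS length = dp[4][5] = 1

1


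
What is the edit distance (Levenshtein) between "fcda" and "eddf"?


Computing edit distance: "fcda" -> "eddf"
DP table:
           e    d    d    f
      0    1    2    3    4
  f   1    1    2    3    3
  c   2    2    2    3    4
  d   3    3    2    2    3
  a   4    4    3    3    3
Edit distance = dp[4][4] = 3

3


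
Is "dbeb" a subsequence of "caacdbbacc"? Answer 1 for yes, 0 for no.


Check if "dbeb" is a subsequence of "caacdbbacc"
Greedy scan:
  Position 0 ('c'): no match needed
  Position 1 ('a'): no match needed
  Position 2 ('a'): no match needed
  Position 3 ('c'): no match needed
  Position 4 ('d'): matches sub[0] = 'd'
  Position 5 ('b'): matches sub[1] = 'b'
  Position 6 ('b'): no match needed
  Position 7 ('a'): no match needed
  Position 8 ('c'): no match needed
  Position 9 ('c'): no match needed
Only matched 2/4 characters => not a subsequence

0


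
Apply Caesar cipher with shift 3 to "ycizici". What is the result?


Caesar cipher: shift "ycizici" by 3
  'y' (pos 24) + 3 = pos 1 = 'b'
  'c' (pos 2) + 3 = pos 5 = 'f'
  'i' (pos 8) + 3 = pos 11 = 'l'
  'z' (pos 25) + 3 = pos 2 = 'c'
  'i' (pos 8) + 3 = pos 11 = 'l'
  'c' (pos 2) + 3 = pos 5 = 'f'
  'i' (pos 8) + 3 = pos 11 = 'l'
Result: bflclfl

bflclfl


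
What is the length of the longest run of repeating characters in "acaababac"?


Input: "acaababac"
Scanning for longest run:
  Position 1 ('c'): new char, reset run to 1
  Position 2 ('a'): new char, reset run to 1
  Position 3 ('a'): continues run of 'a', length=2
  Position 4 ('b'): new char, reset run to 1
  Position 5 ('a'): new char, reset run to 1
  Position 6 ('b'): new char, reset run to 1
  Position 7 ('a'): new char, reset run to 1
  Position 8 ('c'): new char, reset run to 1
Longest run: 'a' with length 2

2


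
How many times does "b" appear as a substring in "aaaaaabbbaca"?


Searching for "b" in "aaaaaabbbaca"
Scanning each position:
  Position 0: "a" => no
  Position 1: "a" => no
  Position 2: "a" => no
  Position 3: "a" => no
  Position 4: "a" => no
  Position 5: "a" => no
  Position 6: "b" => MATCH
  Position 7: "b" => MATCH
  Position 8: "b" => MATCH
  Position 9: "a" => no
  Position 10: "c" => no
  Position 11: "a" => no
Total occurrences: 3

3


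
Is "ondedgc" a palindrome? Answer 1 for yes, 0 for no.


Input: ondedgc
Reversed: cgdedno
  Compare pos 0 ('o') with pos 6 ('c'): MISMATCH
  Compare pos 1 ('n') with pos 5 ('g'): MISMATCH
  Compare pos 2 ('d') with pos 4 ('d'): match
Result: not a palindrome

0


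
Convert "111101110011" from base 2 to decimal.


Input: "111101110011" in base 2
Positional expansion:
  Digit '1' (value 1) x 2^11 = 2048
  Digit '1' (value 1) x 2^10 = 1024
  Digit '1' (value 1) x 2^9 = 512
  Digit '1' (value 1) x 2^8 = 256
  Digit '0' (value 0) x 2^7 = 0
  Digit '1' (value 1) x 2^6 = 64
  Digit '1' (value 1) x 2^5 = 32
  Digit '1' (value 1) x 2^4 = 16
  Digit '0' (value 0) x 2^3 = 0
  Digit '0' (value 0) x 2^2 = 0
  Digit '1' (value 1) x 2^1 = 2
  Digit '1' (value 1) x 2^0 = 1
Sum = 3955

3955


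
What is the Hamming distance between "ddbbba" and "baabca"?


Comparing "ddbbba" and "baabca" position by position:
  Position 0: 'd' vs 'b' => differ
  Position 1: 'd' vs 'a' => differ
  Position 2: 'b' vs 'a' => differ
  Position 3: 'b' vs 'b' => same
  Position 4: 'b' vs 'c' => differ
  Position 5: 'a' vs 'a' => same
Total differences (Hamming distance): 4

4


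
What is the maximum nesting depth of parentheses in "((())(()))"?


Input: "((())(()))"
Tracking depth:
  Position 0 '(': depth becomes 1
  Position 1 '(': depth becomes 2
  Position 2 '(': depth becomes 3
  Position 3 ')': depth becomes 2
  Position 4 ')': depth becomes 1
  Position 5 '(': depth becomes 2
  Position 6 '(': depth becomes 3
  Position 7 ')': depth becomes 2
  Position 8 ')': depth becomes 1
  Position 9 ')': depth becomes 0
Maximum depth reached: 3

3


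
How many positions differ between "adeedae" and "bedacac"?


Comparing "adeedae" and "bedacac" position by position:
  Position 0: 'a' vs 'b' => DIFFER
  Position 1: 'd' vs 'e' => DIFFER
  Position 2: 'e' vs 'd' => DIFFER
  Position 3: 'e' vs 'a' => DIFFER
  Position 4: 'd' vs 'c' => DIFFER
  Position 5: 'a' vs 'a' => same
  Position 6: 'e' vs 'c' => DIFFER
Positions that differ: 6

6


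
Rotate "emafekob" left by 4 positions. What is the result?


Input: "emafekob", rotate left by 4
First 4 characters: "emaf"
Remaining characters: "ekob"
Concatenate remaining + first: "ekob" + "emaf" = "ekobemaf"

ekobemaf


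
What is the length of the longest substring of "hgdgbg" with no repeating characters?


Input: "hgdgbg"
Sliding window (track last position of each char):
  Position 0 ('h'): window [0,0] length 1 -- new best
  Position 1 ('g'): window [0,1] length 2 -- new best
  Position 2 ('d'): window [0,2] length 3 -- new best
  Position 3 ('g'): repeat (last at 1), move window start to 2
  Position 3 ('g'): window [2,3] length 2
  Position 4 ('b'): window [2,4] length 3
  Position 5 ('g'): repeat (last at 3), move window start to 4
  Position 5 ('g'): window [4,5] length 2
Longest substring with no repeats: "hgd" with length 3

3


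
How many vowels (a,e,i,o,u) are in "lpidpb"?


Input: lpidpb
Checking each character:
  'l' at position 0: consonant
  'p' at position 1: consonant
  'i' at position 2: vowel (running total: 1)
  'd' at position 3: consonant
  'p' at position 4: consonant
  'b' at position 5: consonant
Total vowels: 1

1


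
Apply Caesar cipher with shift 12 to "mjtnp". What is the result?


Caesar cipher: shift "mjtnp" by 12
  'm' (pos 12) + 12 = pos 24 = 'y'
  'j' (pos 9) + 12 = pos 21 = 'v'
  't' (pos 19) + 12 = pos 5 = 'f'
  'n' (pos 13) + 12 = pos 25 = 'z'
  'p' (pos 15) + 12 = pos 1 = 'b'
Result: yvfzb

yvfzb


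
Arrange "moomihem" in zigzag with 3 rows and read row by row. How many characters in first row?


Zigzag "moomihem" into 3 rows:
Placing characters:
  'm' => row 0
  'o' => row 1
  'o' => row 2
  'm' => row 1
  'i' => row 0
  'h' => row 1
  'e' => row 2
  'm' => row 1
Rows:
  Row 0: "mi"
  Row 1: "omhm"
  Row 2: "oe"
First row length: 2

2


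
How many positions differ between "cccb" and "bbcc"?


Comparing "cccb" and "bbcc" position by position:
  Position 0: 'c' vs 'b' => DIFFER
  Position 1: 'c' vs 'b' => DIFFER
  Position 2: 'c' vs 'c' => same
  Position 3: 'b' vs 'c' => DIFFER
Positions that differ: 3

3


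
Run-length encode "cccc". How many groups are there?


Input: cccc
Scanning for consecutive runs:
  Group 1: 'c' x 4 (positions 0-3)
Total groups: 1

1


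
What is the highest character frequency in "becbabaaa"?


Input: becbabaaa
Character counts:
  'a': 4
  'b': 3
  'c': 1
  'e': 1
Maximum frequency: 4

4


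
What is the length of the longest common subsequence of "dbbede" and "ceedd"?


LCS of "dbbede" and "ceedd"
DP table:
           c    e    e    d    d
      0    0    0    0    0    0
  d   0    0    0    0    1    1
  b   0    0    0    0    1    1
  b   0    0    0    0    1    1
  e   0    0    1    1    1    1
  d   0    0    1    1    2    2
  e   0    0    1    2    2    2
LCS length = dp[6][5] = 2

2


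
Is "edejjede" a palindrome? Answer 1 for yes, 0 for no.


Input: edejjede
Reversed: edejjede
  Compare pos 0 ('e') with pos 7 ('e'): match
  Compare pos 1 ('d') with pos 6 ('d'): match
  Compare pos 2 ('e') with pos 5 ('e'): match
  Compare pos 3 ('j') with pos 4 ('j'): match
Result: palindrome

1


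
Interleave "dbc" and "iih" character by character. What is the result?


Interleaving "dbc" and "iih":
  Position 0: 'd' from first, 'i' from second => "di"
  Position 1: 'b' from first, 'i' from second => "bi"
  Position 2: 'c' from first, 'h' from second => "ch"
Result: dibich

dibich


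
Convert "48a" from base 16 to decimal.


Input: "48a" in base 16
Positional expansion:
  Digit '4' (value 4) x 16^2 = 1024
  Digit '8' (value 8) x 16^1 = 128
  Digit 'a' (value 10) x 16^0 = 10
Sum = 1162

1162


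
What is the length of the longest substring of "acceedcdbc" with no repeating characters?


Input: "acceedcdbc"
Sliding window (track last position of each char):
  Position 0 ('a'): window [0,0] length 1 -- new best
  Position 1 ('c'): window [0,1] length 2 -- new best
  Position 2 ('c'): repeat (last at 1), move window start to 2
  Position 2 ('c'): window [2,2] length 1
  Position 3 ('e'): window [2,3] length 2
  Position 4 ('e'): repeat (last at 3), move window start to 4
  Position 4 ('e'): window [4,4] length 1
  Position 5 ('d'): window [4,5] length 2
  Position 6 ('c'): window [4,6] length 3 -- new best
  Position 7 ('d'): repeat (last at 5), move window start to 6
  Position 7 ('d'): window [6,7] length 2
  Position 8 ('b'): window [6,8] length 3
  Position 9 ('c'): repeat (last at 6), move window start to 7
  Position 9 ('c'): window [7,9] length 3
Longest substring with no repeats: "edc" with length 3

3


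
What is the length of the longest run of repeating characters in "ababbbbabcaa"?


Input: "ababbbbabcaa"
Scanning for longest run:
  Position 1 ('b'): new char, reset run to 1
  Position 2 ('a'): new char, reset run to 1
  Position 3 ('b'): new char, reset run to 1
  Position 4 ('b'): continues run of 'b', length=2
  Position 5 ('b'): continues run of 'b', length=3
  Position 6 ('b'): continues run of 'b', length=4
  Position 7 ('a'): new char, reset run to 1
  Position 8 ('b'): new char, reset run to 1
  Position 9 ('c'): new char, reset run to 1
  Position 10 ('a'): new char, reset run to 1
  Position 11 ('a'): continues run of 'a', length=2
Longest run: 'b' with length 4

4


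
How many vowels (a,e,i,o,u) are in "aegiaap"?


Input: aegiaap
Checking each character:
  'a' at position 0: vowel (running total: 1)
  'e' at position 1: vowel (running total: 2)
  'g' at position 2: consonant
  'i' at position 3: vowel (running total: 3)
  'a' at position 4: vowel (running total: 4)
  'a' at position 5: vowel (running total: 5)
  'p' at position 6: consonant
Total vowels: 5

5


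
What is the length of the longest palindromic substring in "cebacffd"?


Input: "cebacffd"
Checking substrings for palindromes:
  [5:7] "ff" (len 2) => palindrome
Longest palindromic substring: "ff" with length 2

2


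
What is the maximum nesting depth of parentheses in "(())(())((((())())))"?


Input: "(())(())((((())())))"
Tracking depth:
  Position 0 '(': depth becomes 1
  Position 1 '(': depth becomes 2
  Position 2 ')': depth becomes 1
  Position 3 ')': depth becomes 0
  Position 4 '(': depth becomes 1
  Position 5 '(': depth becomes 2
  Position 6 ')': depth becomes 1
  Position 7 ')': depth becomes 0
  Position 8 '(': depth becomes 1
  Position 9 '(': depth becomes 2
  Position 10 '(': depth becomes 3
  Position 11 '(': depth becomes 4
  Position 12 '(': depth becomes 5
  Position 13 ')': depth becomes 4
  Position 14 ')': depth becomes 3
  Position 15 '(': depth becomes 4
  Position 16 ')': depth becomes 3
  Position 17 ')': depth becomes 2
  Position 18 ')': depth becomes 1
  Position 19 ')': depth becomes 0
Maximum depth reached: 5

5


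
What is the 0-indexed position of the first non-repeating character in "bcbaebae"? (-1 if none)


Input: bcbaebae
Character frequencies:
  'a': 2
  'b': 3
  'c': 1
  'e': 2
Scanning left to right for freq == 1:
  Position 0 ('b'): freq=3, skip
  Position 1 ('c'): unique! => answer = 1

1


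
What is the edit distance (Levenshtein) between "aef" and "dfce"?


Computing edit distance: "aef" -> "dfce"
DP table:
           d    f    c    e
      0    1    2    3    4
  a   1    1    2    3    4
  e   2    2    2    3    3
  f   3    3    2    3    4
Edit distance = dp[3][4] = 4

4


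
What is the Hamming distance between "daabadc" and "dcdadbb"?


Comparing "daabadc" and "dcdadbb" position by position:
  Position 0: 'd' vs 'd' => same
  Position 1: 'a' vs 'c' => differ
  Position 2: 'a' vs 'd' => differ
  Position 3: 'b' vs 'a' => differ
  Position 4: 'a' vs 'd' => differ
  Position 5: 'd' vs 'b' => differ
  Position 6: 'c' vs 'b' => differ
Total differences (Hamming distance): 6

6


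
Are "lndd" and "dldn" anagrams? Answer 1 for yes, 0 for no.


Strings: "lndd", "dldn"
Sorted first:  ddln
Sorted second: ddln
Sorted forms match => anagrams

1


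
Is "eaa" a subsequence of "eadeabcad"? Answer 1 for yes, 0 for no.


Check if "eaa" is a subsequence of "eadeabcad"
Greedy scan:
  Position 0 ('e'): matches sub[0] = 'e'
  Position 1 ('a'): matches sub[1] = 'a'
  Position 2 ('d'): no match needed
  Position 3 ('e'): no match needed
  Position 4 ('a'): matches sub[2] = 'a'
  Position 5 ('b'): no match needed
  Position 6 ('c'): no match needed
  Position 7 ('a'): no match needed
  Position 8 ('d'): no match needed
All 3 characters matched => is a subsequence

1


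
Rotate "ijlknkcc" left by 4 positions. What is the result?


Input: "ijlknkcc", rotate left by 4
First 4 characters: "ijlk"
Remaining characters: "nkcc"
Concatenate remaining + first: "nkcc" + "ijlk" = "nkccijlk"

nkccijlk


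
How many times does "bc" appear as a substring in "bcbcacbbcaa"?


Searching for "bc" in "bcbcacbbcaa"
Scanning each position:
  Position 0: "bc" => MATCH
  Position 1: "cb" => no
  Position 2: "bc" => MATCH
  Position 3: "ca" => no
  Position 4: "ac" => no
  Position 5: "cb" => no
  Position 6: "bb" => no
  Position 7: "bc" => MATCH
  Position 8: "ca" => no
  Position 9: "aa" => no
Total occurrences: 3

3


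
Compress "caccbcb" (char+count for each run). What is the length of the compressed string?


Input: caccbcb
Runs:
  'c' x 1 => "c1"
  'a' x 1 => "a1"
  'c' x 2 => "c2"
  'b' x 1 => "b1"
  'c' x 1 => "c1"
  'b' x 1 => "b1"
Compressed: "c1a1c2b1c1b1"
Compressed length: 12

12


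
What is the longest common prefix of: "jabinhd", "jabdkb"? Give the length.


Words: jabinhd, jabdkb
  Position 0: all 'j' => match
  Position 1: all 'a' => match
  Position 2: all 'b' => match
  Position 3: ('i', 'd') => mismatch, stop
LCP = "jab" (length 3)

3


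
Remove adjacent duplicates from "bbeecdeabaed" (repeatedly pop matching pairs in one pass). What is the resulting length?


Input: bbeecdeabaed
Stack-based adjacent duplicate removal:
  Read 'b': push. Stack: b
  Read 'b': matches stack top 'b' => pop. Stack: (empty)
  Read 'e': push. Stack: e
  Read 'e': matches stack top 'e' => pop. Stack: (empty)
  Read 'c': push. Stack: c
  Read 'd': push. Stack: cd
  Read 'e': push. Stack: cde
  Read 'a': push. Stack: cdea
  Read 'b': push. Stack: cdeab
  Read 'a': push. Stack: cdeaba
  Read 'e': push. Stack: cdeabae
  Read 'd': push. Stack: cdeabaed
Final stack: "cdeabaed" (length 8)

8


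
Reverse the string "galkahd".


Input: galkahd
Reading characters right to left:
  Position 6: 'd'
  Position 5: 'h'
  Position 4: 'a'
  Position 3: 'k'
  Position 2: 'l'
  Position 1: 'a'
  Position 0: 'g'
Reversed: dhaklag

dhaklag


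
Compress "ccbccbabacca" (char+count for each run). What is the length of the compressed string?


Input: ccbccbabacca
Runs:
  'c' x 2 => "c2"
  'b' x 1 => "b1"
  'c' x 2 => "c2"
  'b' x 1 => "b1"
  'a' x 1 => "a1"
  'b' x 1 => "b1"
  'a' x 1 => "a1"
  'c' x 2 => "c2"
  'a' x 1 => "a1"
Compressed: "c2b1c2b1a1b1a1c2a1"
Compressed length: 18

18


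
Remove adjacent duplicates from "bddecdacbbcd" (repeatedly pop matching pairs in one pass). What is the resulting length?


Input: bddecdacbbcd
Stack-based adjacent duplicate removal:
  Read 'b': push. Stack: b
  Read 'd': push. Stack: bd
  Read 'd': matches stack top 'd' => pop. Stack: b
  Read 'e': push. Stack: be
  Read 'c': push. Stack: bec
  Read 'd': push. Stack: becd
  Read 'a': push. Stack: becda
  Read 'c': push. Stack: becdac
  Read 'b': push. Stack: becdacb
  Read 'b': matches stack top 'b' => pop. Stack: becdac
  Read 'c': matches stack top 'c' => pop. Stack: becda
  Read 'd': push. Stack: becdad
Final stack: "becdad" (length 6)

6


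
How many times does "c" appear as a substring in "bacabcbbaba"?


Searching for "c" in "bacabcbbaba"
Scanning each position:
  Position 0: "b" => no
  Position 1: "a" => no
  Position 2: "c" => MATCH
  Position 3: "a" => no
  Position 4: "b" => no
  Position 5: "c" => MATCH
  Position 6: "b" => no
  Position 7: "b" => no
  Position 8: "a" => no
  Position 9: "b" => no
  Position 10: "a" => no
Total occurrences: 2

2


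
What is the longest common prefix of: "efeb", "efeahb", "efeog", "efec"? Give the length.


Words: efeb, efeahb, efeog, efec
  Position 0: all 'e' => match
  Position 1: all 'f' => match
  Position 2: all 'e' => match
  Position 3: ('b', 'a', 'o', 'c') => mismatch, stop
LCP = "efe" (length 3)

3


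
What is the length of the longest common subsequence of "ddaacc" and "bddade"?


LCS of "ddaacc" and "bddade"
DP table:
           b    d    d    a    d    e
      0    0    0    0    0    0    0
  d   0    0    1    1    1    1    1
  d   0    0    1    2    2    2    2
  a   0    0    1    2    3    3    3
  a   0    0    1    2    3    3    3
  c   0    0    1    2    3    3    3
  c   0    0    1    2    3    3    3
LCS length = dp[6][6] = 3

3


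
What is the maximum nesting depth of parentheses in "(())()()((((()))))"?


Input: "(())()()((((()))))"
Tracking depth:
  Position 0 '(': depth becomes 1
  Position 1 '(': depth becomes 2
  Position 2 ')': depth becomes 1
  Position 3 ')': depth becomes 0
  Position 4 '(': depth becomes 1
  Position 5 ')': depth becomes 0
  Position 6 '(': depth becomes 1
  Position 7 ')': depth becomes 0
  Position 8 '(': depth becomes 1
  Position 9 '(': depth becomes 2
  Position 10 '(': depth becomes 3
  Position 11 '(': depth becomes 4
  Position 12 '(': depth becomes 5
  Position 13 ')': depth becomes 4
  Position 14 ')': depth becomes 3
  Position 15 ')': depth becomes 2
  Position 16 ')': depth becomes 1
  Position 17 ')': depth becomes 0
Maximum depth reached: 5

5


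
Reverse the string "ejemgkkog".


Input: ejemgkkog
Reading characters right to left:
  Position 8: 'g'
  Position 7: 'o'
  Position 6: 'k'
  Position 5: 'k'
  Position 4: 'g'
  Position 3: 'm'
  Position 2: 'e'
  Position 1: 'j'
  Position 0: 'e'
Reversed: gokkgmeje

gokkgmeje


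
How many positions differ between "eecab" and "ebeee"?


Comparing "eecab" and "ebeee" position by position:
  Position 0: 'e' vs 'e' => same
  Position 1: 'e' vs 'b' => DIFFER
  Position 2: 'c' vs 'e' => DIFFER
  Position 3: 'a' vs 'e' => DIFFER
  Position 4: 'b' vs 'e' => DIFFER
Positions that differ: 4

4


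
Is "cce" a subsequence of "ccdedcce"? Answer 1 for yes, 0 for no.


Check if "cce" is a subsequence of "ccdedcce"
Greedy scan:
  Position 0 ('c'): matches sub[0] = 'c'
  Position 1 ('c'): matches sub[1] = 'c'
  Position 2 ('d'): no match needed
  Position 3 ('e'): matches sub[2] = 'e'
  Position 4 ('d'): no match needed
  Position 5 ('c'): no match needed
  Position 6 ('c'): no match needed
  Position 7 ('e'): no match needed
All 3 characters matched => is a subsequence

1


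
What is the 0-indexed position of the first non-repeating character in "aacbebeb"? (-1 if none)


Input: aacbebeb
Character frequencies:
  'a': 2
  'b': 3
  'c': 1
  'e': 2
Scanning left to right for freq == 1:
  Position 0 ('a'): freq=2, skip
  Position 1 ('a'): freq=2, skip
  Position 2 ('c'): unique! => answer = 2

2


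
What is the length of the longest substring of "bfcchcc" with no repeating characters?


Input: "bfcchcc"
Sliding window (track last position of each char):
  Position 0 ('b'): window [0,0] length 1 -- new best
  Position 1 ('f'): window [0,1] length 2 -- new best
  Position 2 ('c'): window [0,2] length 3 -- new best
  Position 3 ('c'): repeat (last at 2), move window start to 3
  Position 3 ('c'): window [3,3] length 1
  Position 4 ('h'): window [3,4] length 2
  Position 5 ('c'): repeat (last at 3), move window start to 4
  Position 5 ('c'): window [4,5] length 2
  Position 6 ('c'): repeat (last at 5), move window start to 6
  Position 6 ('c'): window [6,6] length 1
Longest substring with no repeats: "bfc" with length 3

3


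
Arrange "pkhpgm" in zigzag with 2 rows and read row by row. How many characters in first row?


Zigzag "pkhpgm" into 2 rows:
Placing characters:
  'p' => row 0
  'k' => row 1
  'h' => row 0
  'p' => row 1
  'g' => row 0
  'm' => row 1
Rows:
  Row 0: "phg"
  Row 1: "kpm"
First row length: 3

3


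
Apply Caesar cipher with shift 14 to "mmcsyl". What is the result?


Caesar cipher: shift "mmcsyl" by 14
  'm' (pos 12) + 14 = pos 0 = 'a'
  'm' (pos 12) + 14 = pos 0 = 'a'
  'c' (pos 2) + 14 = pos 16 = 'q'
  's' (pos 18) + 14 = pos 6 = 'g'
  'y' (pos 24) + 14 = pos 12 = 'm'
  'l' (pos 11) + 14 = pos 25 = 'z'
Result: aaqgmz

aaqgmz


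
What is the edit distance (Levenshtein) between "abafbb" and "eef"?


Computing edit distance: "abafbb" -> "eef"
DP table:
           e    e    f
      0    1    2    3
  a   1    1    2    3
  b   2    2    2    3
  a   3    3    3    3
  f   4    4    4    3
  b   5    5    5    4
  b   6    6    6    5
Edit distance = dp[6][3] = 5

5


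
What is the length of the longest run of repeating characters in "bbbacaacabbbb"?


Input: "bbbacaacabbbb"
Scanning for longest run:
  Position 1 ('b'): continues run of 'b', length=2
  Position 2 ('b'): continues run of 'b', length=3
  Position 3 ('a'): new char, reset run to 1
  Position 4 ('c'): new char, reset run to 1
  Position 5 ('a'): new char, reset run to 1
  Position 6 ('a'): continues run of 'a', length=2
  Position 7 ('c'): new char, reset run to 1
  Position 8 ('a'): new char, reset run to 1
  Position 9 ('b'): new char, reset run to 1
  Position 10 ('b'): continues run of 'b', length=2
  Position 11 ('b'): continues run of 'b', length=3
  Position 12 ('b'): continues run of 'b', length=4
Longest run: 'b' with length 4

4


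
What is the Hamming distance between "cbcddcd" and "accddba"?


Comparing "cbcddcd" and "accddba" position by position:
  Position 0: 'c' vs 'a' => differ
  Position 1: 'b' vs 'c' => differ
  Position 2: 'c' vs 'c' => same
  Position 3: 'd' vs 'd' => same
  Position 4: 'd' vs 'd' => same
  Position 5: 'c' vs 'b' => differ
  Position 6: 'd' vs 'a' => differ
Total differences (Hamming distance): 4

4


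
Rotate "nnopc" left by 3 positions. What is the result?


Input: "nnopc", rotate left by 3
First 3 characters: "nno"
Remaining characters: "pc"
Concatenate remaining + first: "pc" + "nno" = "pcnno"

pcnno


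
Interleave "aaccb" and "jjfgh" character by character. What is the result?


Interleaving "aaccb" and "jjfgh":
  Position 0: 'a' from first, 'j' from second => "aj"
  Position 1: 'a' from first, 'j' from second => "aj"
  Position 2: 'c' from first, 'f' from second => "cf"
  Position 3: 'c' from first, 'g' from second => "cg"
  Position 4: 'b' from first, 'h' from second => "bh"
Result: ajajcfcgbh

ajajcfcgbh


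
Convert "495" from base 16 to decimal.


Input: "495" in base 16
Positional expansion:
  Digit '4' (value 4) x 16^2 = 1024
  Digit '9' (value 9) x 16^1 = 144
  Digit '5' (value 5) x 16^0 = 5
Sum = 1173

1173


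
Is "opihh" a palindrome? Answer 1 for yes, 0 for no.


Input: opihh
Reversed: hhipo
  Compare pos 0 ('o') with pos 4 ('h'): MISMATCH
  Compare pos 1 ('p') with pos 3 ('h'): MISMATCH
Result: not a palindrome

0


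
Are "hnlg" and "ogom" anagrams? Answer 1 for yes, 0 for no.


Strings: "hnlg", "ogom"
Sorted first:  ghln
Sorted second: gmoo
Differ at position 1: 'h' vs 'm' => not anagrams

0


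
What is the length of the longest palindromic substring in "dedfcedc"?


Input: "dedfcedc"
Checking substrings for palindromes:
  [0:3] "ded" (len 3) => palindrome
Longest palindromic substring: "ded" with length 3

3


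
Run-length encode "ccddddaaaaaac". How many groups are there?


Input: ccddddaaaaaac
Scanning for consecutive runs:
  Group 1: 'c' x 2 (positions 0-1)
  Group 2: 'd' x 4 (positions 2-5)
  Group 3: 'a' x 6 (positions 6-11)
  Group 4: 'c' x 1 (positions 12-12)
Total groups: 4

4


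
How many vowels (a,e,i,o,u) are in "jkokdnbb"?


Input: jkokdnbb
Checking each character:
  'j' at position 0: consonant
  'k' at position 1: consonant
  'o' at position 2: vowel (running total: 1)
  'k' at position 3: consonant
  'd' at position 4: consonant
  'n' at position 5: consonant
  'b' at position 6: consonant
  'b' at position 7: consonant
Total vowels: 1

1


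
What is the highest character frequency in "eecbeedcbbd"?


Input: eecbeedcbbd
Character counts:
  'b': 3
  'c': 2
  'd': 2
  'e': 4
Maximum frequency: 4

4


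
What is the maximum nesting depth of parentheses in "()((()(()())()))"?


Input: "()((()(()())()))"
Tracking depth:
  Position 0 '(': depth becomes 1
  Position 1 ')': depth becomes 0
  Position 2 '(': depth becomes 1
  Position 3 '(': depth becomes 2
  Position 4 '(': depth becomes 3
  Position 5 ')': depth becomes 2
  Position 6 '(': depth becomes 3
  Position 7 '(': depth becomes 4
  Position 8 ')': depth becomes 3
  Position 9 '(': depth becomes 4
  Position 10 ')': depth becomes 3
  Position 11 ')': depth becomes 2
  Position 12 '(': depth becomes 3
  Position 13 ')': depth becomes 2
  Position 14 ')': depth becomes 1
  Position 15 ')': depth becomes 0
Maximum depth reached: 4

4


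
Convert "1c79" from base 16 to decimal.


Input: "1c79" in base 16
Positional expansion:
  Digit '1' (value 1) x 16^3 = 4096
  Digit 'c' (value 12) x 16^2 = 3072
  Digit '7' (value 7) x 16^1 = 112
  Digit '9' (value 9) x 16^0 = 9
Sum = 7289

7289


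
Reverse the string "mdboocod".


Input: mdboocod
Reading characters right to left:
  Position 7: 'd'
  Position 6: 'o'
  Position 5: 'c'
  Position 4: 'o'
  Position 3: 'o'
  Position 2: 'b'
  Position 1: 'd'
  Position 0: 'm'
Reversed: docoobdm

docoobdm


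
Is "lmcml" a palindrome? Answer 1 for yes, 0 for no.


Input: lmcml
Reversed: lmcml
  Compare pos 0 ('l') with pos 4 ('l'): match
  Compare pos 1 ('m') with pos 3 ('m'): match
Result: palindrome

1


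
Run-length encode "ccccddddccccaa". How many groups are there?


Input: ccccddddccccaa
Scanning for consecutive runs:
  Group 1: 'c' x 4 (positions 0-3)
  Group 2: 'd' x 4 (positions 4-7)
  Group 3: 'c' x 4 (positions 8-11)
  Group 4: 'a' x 2 (positions 12-13)
Total groups: 4

4


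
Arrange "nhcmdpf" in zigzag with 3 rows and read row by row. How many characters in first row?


Zigzag "nhcmdpf" into 3 rows:
Placing characters:
  'n' => row 0
  'h' => row 1
  'c' => row 2
  'm' => row 1
  'd' => row 0
  'p' => row 1
  'f' => row 2
Rows:
  Row 0: "nd"
  Row 1: "hmp"
  Row 2: "cf"
First row length: 2

2


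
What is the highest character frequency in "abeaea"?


Input: abeaea
Character counts:
  'a': 3
  'b': 1
  'e': 2
Maximum frequency: 3

3


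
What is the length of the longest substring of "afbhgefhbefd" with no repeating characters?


Input: "afbhgefhbefd"
Sliding window (track last position of each char):
  Position 0 ('a'): window [0,0] length 1 -- new best
  Position 1 ('f'): window [0,1] length 2 -- new best
  Position 2 ('b'): window [0,2] length 3 -- new best
  Position 3 ('h'): window [0,3] length 4 -- new best
  Position 4 ('g'): window [0,4] length 5 -- new best
  Position 5 ('e'): window [0,5] length 6 -- new best
  Position 6 ('f'): repeat (last at 1), move window start to 2
  Position 6 ('f'): window [2,6] length 5
  Position 7 ('h'): repeat (last at 3), move window start to 4
  Position 7 ('h'): window [4,7] length 4
  Position 8 ('b'): window [4,8] length 5
  Position 9 ('e'): repeat (last at 5), move window start to 6
  Position 9 ('e'): window [6,9] length 4
  Position 10 ('f'): repeat (last at 6), move window start to 7
  Position 10 ('f'): window [7,10] length 4
  Position 11 ('d'): window [7,11] length 5
Longest substring with no repeats: "afbhge" with length 6

6


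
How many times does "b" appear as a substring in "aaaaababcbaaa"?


Searching for "b" in "aaaaababcbaaa"
Scanning each position:
  Position 0: "a" => no
  Position 1: "a" => no
  Position 2: "a" => no
  Position 3: "a" => no
  Position 4: "a" => no
  Position 5: "b" => MATCH
  Position 6: "a" => no
  Position 7: "b" => MATCH
  Position 8: "c" => no
  Position 9: "b" => MATCH
  Position 10: "a" => no
  Position 11: "a" => no
  Position 12: "a" => no
Total occurrences: 3

3


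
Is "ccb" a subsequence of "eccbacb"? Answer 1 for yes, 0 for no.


Check if "ccb" is a subsequence of "eccbacb"
Greedy scan:
  Position 0 ('e'): no match needed
  Position 1 ('c'): matches sub[0] = 'c'
  Position 2 ('c'): matches sub[1] = 'c'
  Position 3 ('b'): matches sub[2] = 'b'
  Position 4 ('a'): no match needed
  Position 5 ('c'): no match needed
  Position 6 ('b'): no match needed
All 3 characters matched => is a subsequence

1


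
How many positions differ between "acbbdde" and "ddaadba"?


Comparing "acbbdde" and "ddaadba" position by position:
  Position 0: 'a' vs 'd' => DIFFER
  Position 1: 'c' vs 'd' => DIFFER
  Position 2: 'b' vs 'a' => DIFFER
  Position 3: 'b' vs 'a' => DIFFER
  Position 4: 'd' vs 'd' => same
  Position 5: 'd' vs 'b' => DIFFER
  Position 6: 'e' vs 'a' => DIFFER
Positions that differ: 6

6


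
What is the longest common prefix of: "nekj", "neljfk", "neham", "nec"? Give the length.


Words: nekj, neljfk, neham, nec
  Position 0: all 'n' => match
  Position 1: all 'e' => match
  Position 2: ('k', 'l', 'h', 'c') => mismatch, stop
LCP = "ne" (length 2)

2


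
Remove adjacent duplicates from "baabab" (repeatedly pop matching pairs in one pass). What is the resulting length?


Input: baabab
Stack-based adjacent duplicate removal:
  Read 'b': push. Stack: b
  Read 'a': push. Stack: ba
  Read 'a': matches stack top 'a' => pop. Stack: b
  Read 'b': matches stack top 'b' => pop. Stack: (empty)
  Read 'a': push. Stack: a
  Read 'b': push. Stack: ab
Final stack: "ab" (length 2)

2


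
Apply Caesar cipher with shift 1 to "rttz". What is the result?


Caesar cipher: shift "rttz" by 1
  'r' (pos 17) + 1 = pos 18 = 's'
  't' (pos 19) + 1 = pos 20 = 'u'
  't' (pos 19) + 1 = pos 20 = 'u'
  'z' (pos 25) + 1 = pos 0 = 'a'
Result: suua

suua


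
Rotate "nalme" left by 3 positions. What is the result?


Input: "nalme", rotate left by 3
First 3 characters: "nal"
Remaining characters: "me"
Concatenate remaining + first: "me" + "nal" = "menal"

menal


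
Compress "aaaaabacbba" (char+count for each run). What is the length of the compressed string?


Input: aaaaabacbba
Runs:
  'a' x 5 => "a5"
  'b' x 1 => "b1"
  'a' x 1 => "a1"
  'c' x 1 => "c1"
  'b' x 2 => "b2"
  'a' x 1 => "a1"
Compressed: "a5b1a1c1b2a1"
Compressed length: 12

12


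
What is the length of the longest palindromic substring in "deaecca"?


Input: "deaecca"
Checking substrings for palindromes:
  [1:4] "eae" (len 3) => palindrome
  [4:6] "cc" (len 2) => palindrome
Longest palindromic substring: "eae" with length 3

3


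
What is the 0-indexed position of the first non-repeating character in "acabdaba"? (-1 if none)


Input: acabdaba
Character frequencies:
  'a': 4
  'b': 2
  'c': 1
  'd': 1
Scanning left to right for freq == 1:
  Position 0 ('a'): freq=4, skip
  Position 1 ('c'): unique! => answer = 1

1


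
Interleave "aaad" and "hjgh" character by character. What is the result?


Interleaving "aaad" and "hjgh":
  Position 0: 'a' from first, 'h' from second => "ah"
  Position 1: 'a' from first, 'j' from second => "aj"
  Position 2: 'a' from first, 'g' from second => "ag"
  Position 3: 'd' from first, 'h' from second => "dh"
Result: ahajagdh

ahajagdh


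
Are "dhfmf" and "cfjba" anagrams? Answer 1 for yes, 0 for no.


Strings: "dhfmf", "cfjba"
Sorted first:  dffhm
Sorted second: abcfj
Differ at position 0: 'd' vs 'a' => not anagrams

0


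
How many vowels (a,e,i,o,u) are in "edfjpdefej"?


Input: edfjpdefej
Checking each character:
  'e' at position 0: vowel (running total: 1)
  'd' at position 1: consonant
  'f' at position 2: consonant
  'j' at position 3: consonant
  'p' at position 4: consonant
  'd' at position 5: consonant
  'e' at position 6: vowel (running total: 2)
  'f' at position 7: consonant
  'e' at position 8: vowel (running total: 3)
  'j' at position 9: consonant
Total vowels: 3

3


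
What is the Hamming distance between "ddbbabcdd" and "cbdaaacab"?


Comparing "ddbbabcdd" and "cbdaaacab" position by position:
  Position 0: 'd' vs 'c' => differ
  Position 1: 'd' vs 'b' => differ
  Position 2: 'b' vs 'd' => differ
  Position 3: 'b' vs 'a' => differ
  Position 4: 'a' vs 'a' => same
  Position 5: 'b' vs 'a' => differ
  Position 6: 'c' vs 'c' => same
  Position 7: 'd' vs 'a' => differ
  Position 8: 'd' vs 'b' => differ
Total differences (Hamming distance): 7

7


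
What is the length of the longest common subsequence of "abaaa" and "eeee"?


LCS of "abaaa" and "eeee"
DP table:
           e    e    e    e
      0    0    0    0    0
  a   0    0    0    0    0
  b   0    0    0    0    0
  a   0    0    0    0    0
  a   0    0    0    0    0
  a   0    0    0    0    0
LCS length = dp[5][4] = 0

0


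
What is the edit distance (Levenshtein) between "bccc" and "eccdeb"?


Computing edit distance: "bccc" -> "eccdeb"
DP table:
           e    c    c    d    e    b
      0    1    2    3    4    5    6
  b   1    1    2    3    4    5    5
  c   2    2    1    2    3    4    5
  c   3    3    2    1    2    3    4
  c   4    4    3    2    2    3    4
Edit distance = dp[4][6] = 4

4


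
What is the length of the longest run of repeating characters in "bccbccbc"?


Input: "bccbccbc"
Scanning for longest run:
  Position 1 ('c'): new char, reset run to 1
  Position 2 ('c'): continues run of 'c', length=2
  Position 3 ('b'): new char, reset run to 1
  Position 4 ('c'): new char, reset run to 1
  Position 5 ('c'): continues run of 'c', length=2
  Position 6 ('b'): new char, reset run to 1
  Position 7 ('c'): new char, reset run to 1
Longest run: 'c' with length 2

2


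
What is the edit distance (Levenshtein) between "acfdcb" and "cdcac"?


Computing edit distance: "acfdcb" -> "cdcac"
DP table:
           c    d    c    a    c
      0    1    2    3    4    5
  a   1    1    2    3    3    4
  c   2    1    2    2    3    3
  f   3    2    2    3    3    4
  d   4    3    2    3    4    4
  c   5    4    3    2    3    4
  b   6    5    4    3    3    4
Edit distance = dp[6][5] = 4

4


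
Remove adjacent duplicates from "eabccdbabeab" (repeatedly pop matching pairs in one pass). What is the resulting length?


Input: eabccdbabeab
Stack-based adjacent duplicate removal:
  Read 'e': push. Stack: e
  Read 'a': push. Stack: ea
  Read 'b': push. Stack: eab
  Read 'c': push. Stack: eabc
  Read 'c': matches stack top 'c' => pop. Stack: eab
  Read 'd': push. Stack: eabd
  Read 'b': push. Stack: eabdb
  Read 'a': push. Stack: eabdba
  Read 'b': push. Stack: eabdbab
  Read 'e': push. Stack: eabdbabe
  Read 'a': push. Stack: eabdbabea
  Read 'b': push. Stack: eabdbabeab
Final stack: "eabdbabeab" (length 10)

10


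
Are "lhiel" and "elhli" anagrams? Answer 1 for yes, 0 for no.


Strings: "lhiel", "elhli"
Sorted first:  ehill
Sorted second: ehill
Sorted forms match => anagrams

1


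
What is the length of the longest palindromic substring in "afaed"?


Input: "afaed"
Checking substrings for palindromes:
  [0:3] "afa" (len 3) => palindrome
Longest palindromic substring: "afa" with length 3

3


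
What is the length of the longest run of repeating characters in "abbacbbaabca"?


Input: "abbacbbaabca"
Scanning for longest run:
  Position 1 ('b'): new char, reset run to 1
  Position 2 ('b'): continues run of 'b', length=2
  Position 3 ('a'): new char, reset run to 1
  Position 4 ('c'): new char, reset run to 1
  Position 5 ('b'): new char, reset run to 1
  Position 6 ('b'): continues run of 'b', length=2
  Position 7 ('a'): new char, reset run to 1
  Position 8 ('a'): continues run of 'a', length=2
  Position 9 ('b'): new char, reset run to 1
  Position 10 ('c'): new char, reset run to 1
  Position 11 ('a'): new char, reset run to 1
Longest run: 'b' with length 2

2


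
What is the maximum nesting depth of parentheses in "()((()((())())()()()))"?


Input: "()((()((())())()()()))"
Tracking depth:
  Position 0 '(': depth becomes 1
  Position 1 ')': depth becomes 0
  Position 2 '(': depth becomes 1
  Position 3 '(': depth becomes 2
  Position 4 '(': depth becomes 3
  Position 5 ')': depth becomes 2
  Position 6 '(': depth becomes 3
  Position 7 '(': depth becomes 4
  Position 8 '(': depth becomes 5
  Position 9 ')': depth becomes 4
  Position 10 ')': depth becomes 3
  Position 11 '(': depth becomes 4
  Position 12 ')': depth becomes 3
  Position 13 ')': depth becomes 2
  Position 14 '(': depth becomes 3
  Position 15 ')': depth becomes 2
  Position 16 '(': depth becomes 3
  Position 17 ')': depth becomes 2
  Position 18 '(': depth becomes 3
  Position 19 ')': depth becomes 2
  Position 20 ')': depth becomes 1
  Position 21 ')': depth becomes 0
Maximum depth reached: 5

5
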